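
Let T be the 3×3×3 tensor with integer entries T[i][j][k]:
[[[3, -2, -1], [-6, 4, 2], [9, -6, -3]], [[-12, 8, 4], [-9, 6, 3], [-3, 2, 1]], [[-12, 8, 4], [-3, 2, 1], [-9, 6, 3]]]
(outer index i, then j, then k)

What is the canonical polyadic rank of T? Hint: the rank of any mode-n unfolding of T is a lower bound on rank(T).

2

Lower bound: the mode-2 unfolding of T (rows indexed by j, columns by (i,k) = (0,0), (0,1), (0,2), (1,0), (1,1), (1,2), (2,0), (2,1), (2,2)) is [[3, -2, -1, -12, 8, 4, -12, 8, 4], [-6, 4, 2, -9, 6, 3, -3, 2, 1], [9, -6, -3, -3, 2, 1, -9, 6, 3]].
There the 2×2 minor on rows j ∈ {0, 1}, columns (i,k) ∈ {(0,0), (1,0)} is det [[3, -12], [-6, -9]] = -99 ≠ 0, so this unfolding has rank ≥ 2; CP rank is at least every unfolding rank, so rank(T) ≥ 2. (Unfolding ranks only ever bound the CP rank from below — rank(T) can be strictly larger than all of them — so the matching upper bound has to come from an explicit 2-term decomposition.)
Upper bound — finding two terms. Every mode-3 slice of T is a multiple of one matrix: T[:,:,k] = c[k]·M with c = [3, -2, -1] and M = [[1, -2, 3], [-4, -3, -1], [-4, -1, -3]] (rows indexed by i, columns by j). So it suffices to write M as a sum of two rank-1 matrices.
The columns of M satisfy (column 0) = (column 1) + (column 2), so splitting by columns, M = [-2, -3, -1][1, 1, 0]ᵀ + [3, -1, -3][1, 0, 1]ᵀ.
Hence T = [-2, -3, -1] ⊗ [1, 1, 0] ⊗ [3, -2, -1] + [3, -1, -3] ⊗ [1, 0, 1] ⊗ [3, -2, -1], so rank(T) ≤ 2.
These bounds meet, so rank(T) = 2.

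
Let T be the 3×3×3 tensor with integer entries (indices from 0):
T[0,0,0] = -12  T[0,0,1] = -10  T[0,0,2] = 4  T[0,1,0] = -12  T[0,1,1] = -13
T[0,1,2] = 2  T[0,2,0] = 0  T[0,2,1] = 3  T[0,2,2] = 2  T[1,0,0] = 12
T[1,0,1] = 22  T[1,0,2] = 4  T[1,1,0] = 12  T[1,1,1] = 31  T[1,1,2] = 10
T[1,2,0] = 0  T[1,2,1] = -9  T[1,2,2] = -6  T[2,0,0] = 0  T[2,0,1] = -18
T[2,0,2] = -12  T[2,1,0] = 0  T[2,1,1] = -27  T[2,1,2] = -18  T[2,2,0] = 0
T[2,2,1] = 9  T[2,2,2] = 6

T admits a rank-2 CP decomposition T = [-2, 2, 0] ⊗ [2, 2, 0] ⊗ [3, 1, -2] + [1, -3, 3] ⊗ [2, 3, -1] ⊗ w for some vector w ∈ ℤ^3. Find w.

w = [0, -3, -2]

Subtract the known terms from T to get the rank-1 residual R = [1, -3, 3] ⊗ [2, 3, -1] ⊗ w, so R[i,j,k] = a[i]·b[j]·w[k]. Pick indices with nonzero a[0]·b[0] = (1)·(2) = 2. Only the fibre through (0,0,·) is needed: R[0,0,:] = T[0,0,:] − Σₗ aₗ[0]bₗ[0]cₗ = [-12, -10, 4] − (-2)·(2)·[3, 1, -2] = [0, -6, -4]. Then w[k] = R[0,0,k] / 2 for each k, giving w = [0, -6, -4] / 2 = [0, -3, -2].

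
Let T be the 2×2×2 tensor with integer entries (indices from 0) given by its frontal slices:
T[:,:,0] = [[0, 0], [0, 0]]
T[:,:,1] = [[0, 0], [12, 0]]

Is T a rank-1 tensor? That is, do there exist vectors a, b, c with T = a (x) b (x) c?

If T = a (x) b (x) c then every fibre of T is a multiple of the corresponding factor, so read the factors off the fibres through the nonzero entry T[1,0,1] = 12.
The mode-1 fibre T[:,0,1] = [0, 12] gives a = [0, 1] (primitive direction); the mode-2 fibre T[1,:,1] = [12, 0] gives b = [1, 0]; then c[k] = T[1,0,k] / (a[1]·b[0]) = [0, 12] / 1 = [0, 12].
Expanding [0, 1] (x) [1, 0] (x) [0, 12] reproduces all 8 entries of T, so T = [0, 1] (x) [1, 0] (x) [0, 12] and rank(T) ≤ 1.
Equivalently every frontal slice T[:,:,k] is c[k] times the rank-1 matrix [0, 1] (x) [1, 0]. So T has rank 1 (it is nonzero).

Yes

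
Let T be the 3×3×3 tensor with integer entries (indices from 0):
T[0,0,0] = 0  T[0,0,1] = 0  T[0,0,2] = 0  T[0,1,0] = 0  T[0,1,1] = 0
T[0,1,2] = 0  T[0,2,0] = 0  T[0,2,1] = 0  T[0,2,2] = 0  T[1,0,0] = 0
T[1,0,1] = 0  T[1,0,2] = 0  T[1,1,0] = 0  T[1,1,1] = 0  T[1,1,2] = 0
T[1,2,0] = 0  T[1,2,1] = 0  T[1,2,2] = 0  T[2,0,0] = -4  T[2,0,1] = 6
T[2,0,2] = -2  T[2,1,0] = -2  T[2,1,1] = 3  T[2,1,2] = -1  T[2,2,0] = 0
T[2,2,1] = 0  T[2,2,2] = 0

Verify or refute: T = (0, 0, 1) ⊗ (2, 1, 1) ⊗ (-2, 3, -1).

Reconstruct entry (2,2,0) from the claimed factors: Σₗ aₗ[2]bₗ[2]cₗ[0] = (1)·(1)·(-2) = -2, but T[2,2,0] = 0. The claim is false.

No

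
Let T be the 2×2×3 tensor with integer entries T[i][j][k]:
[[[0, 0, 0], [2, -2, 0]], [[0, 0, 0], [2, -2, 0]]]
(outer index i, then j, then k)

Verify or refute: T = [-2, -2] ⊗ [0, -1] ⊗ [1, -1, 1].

No

Reconstruct entry (0,1,2) from the claimed factors: Σₗ aₗ[0]bₗ[1]cₗ[2] = (-2)·(-1)·(1) = 2, but T[0,1,2] = 0. The claim is false.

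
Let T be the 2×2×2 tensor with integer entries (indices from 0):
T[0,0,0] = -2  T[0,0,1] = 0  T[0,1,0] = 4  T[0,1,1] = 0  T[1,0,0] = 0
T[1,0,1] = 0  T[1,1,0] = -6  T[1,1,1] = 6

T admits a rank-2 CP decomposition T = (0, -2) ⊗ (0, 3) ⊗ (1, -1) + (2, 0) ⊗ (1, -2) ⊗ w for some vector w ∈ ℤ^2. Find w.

w = (-1, 0)

Subtract the known terms from T to get the rank-1 residual R = (2, 0) ⊗ (1, -2) ⊗ w, so R[i,j,k] = a[i]·b[j]·w[k]. Pick indices with nonzero a[0]·b[0] = (2)·(1) = 2. Only the fibre through (0,0,·) is needed: R[0,0,:] = T[0,0,:] − Σₗ aₗ[0]bₗ[0]cₗ = [-2, 0] − (0)·(0)·(1, -1) = [-2, 0]. Then w[k] = R[0,0,k] / 2 for each k, giving w = [-2, 0] / 2 = (-1, 0).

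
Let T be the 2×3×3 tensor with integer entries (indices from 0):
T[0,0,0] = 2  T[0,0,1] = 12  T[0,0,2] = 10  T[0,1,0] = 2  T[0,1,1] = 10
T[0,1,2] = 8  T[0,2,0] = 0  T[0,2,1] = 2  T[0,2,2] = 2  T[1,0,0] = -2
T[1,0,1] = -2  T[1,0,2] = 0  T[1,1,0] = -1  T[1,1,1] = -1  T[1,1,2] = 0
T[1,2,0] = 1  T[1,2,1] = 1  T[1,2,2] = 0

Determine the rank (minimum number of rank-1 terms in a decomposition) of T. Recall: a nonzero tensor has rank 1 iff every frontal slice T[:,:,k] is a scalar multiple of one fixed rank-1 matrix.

3

Lower bound: the mode-2 unfolding of T (rows indexed by j, columns by (i,k) = (0,0), (0,1), (0,2), (1,0), (1,1), (1,2)) is [[2, 12, 10, -2, -2, 0], [2, 10, 8, -1, -1, 0], [0, 2, 2, 1, 1, 0]].
There the 3×3 minor on rows j ∈ {0, 1, 2}, columns (i,k) ∈ {(0,0), (0,1), (1,0)} is det [[2, 12, -2], [2, 10, -1], [0, 2, 1]] = -8 ≠ 0, so this unfolding has rank ≥ 3; CP rank is at least every unfolding rank, so rank(T) ≥ 3. (Unfolding ranks only ever bound the CP rank from below — rank(T) can be strictly larger than all of them — so the matching upper bound has to come from an explicit 3-term decomposition.)
Upper bound: T is a sum of 3 rank-1 terms, T = [1, 0] ⊗ [1, 0, -1] ⊗ [-2, 0, 2] + [1, 0] ⊗ [2, 2, 1] ⊗ [0, 4, 4] + [2, -1] ⊗ [2, 1, -1] ⊗ [1, 1, 0] (written with every a and b primitive with positive leading entry and the scale carried by c; CP decompositions are not unique, and this one is verified by expanding entrywise), so rank(T) ≤ 3.
These bounds meet, so rank(T) = 3.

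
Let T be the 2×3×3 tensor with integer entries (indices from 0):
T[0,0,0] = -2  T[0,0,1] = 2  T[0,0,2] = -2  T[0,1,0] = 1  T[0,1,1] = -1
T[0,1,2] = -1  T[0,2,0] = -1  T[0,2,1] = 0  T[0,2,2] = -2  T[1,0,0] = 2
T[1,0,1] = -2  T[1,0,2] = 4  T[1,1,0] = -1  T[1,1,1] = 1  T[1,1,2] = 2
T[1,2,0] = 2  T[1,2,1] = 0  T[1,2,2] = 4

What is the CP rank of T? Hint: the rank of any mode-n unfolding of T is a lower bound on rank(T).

3

Lower bound: the mode-3 unfolding of T (rows indexed by k, columns by (i,j) = (0,0), (0,1), (0,2), (1,0), (1,1), (1,2)) is [[-2, 1, -1, 2, -1, 2], [2, -1, 0, -2, 1, 0], [-2, -1, -2, 4, 2, 4]].
There the 3×3 minor on rows k ∈ {0, 1, 2}, columns (i,j) ∈ {(0,0), (0,1), (0,2)} is det [[-2, 1, -1], [2, -1, 0], [-2, -1, -2]] = 4 ≠ 0, so this unfolding has rank ≥ 3; CP rank is at least every unfolding rank, so rank(T) ≥ 3. (Unfolding ranks only ever bound the CP rank from below — rank(T) can be strictly larger than all of them — so the matching upper bound has to come from an explicit 3-term decomposition.)
Upper bound: T is a sum of 3 rank-1 terms, T = [1, -2] ⊗ [0, 0, 1] ⊗ [-1, 0, -2] + [1, -2] ⊗ [2, 1, 0] ⊗ [0, 0, -1] + [1, -1] ⊗ [2, -1, 0] ⊗ [-1, 1, 0] (one valid choice — decompositions are not unique — normalised so each a, b is primitive with positive first nonzero entry; check it by expanding all entries), so rank(T) ≤ 3.
These bounds meet, so rank(T) = 3.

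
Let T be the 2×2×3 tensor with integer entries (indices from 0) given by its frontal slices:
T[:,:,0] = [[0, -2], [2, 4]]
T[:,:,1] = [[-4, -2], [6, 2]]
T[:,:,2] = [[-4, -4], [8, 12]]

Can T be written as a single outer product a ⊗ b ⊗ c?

No

The mode-3 unfolding of T (rows indexed by k, columns by (i,j) = (0,0), (0,1), (1,0), (1,1)) is [[0, -2, 2, 4], [-4, -2, 6, 2], [-4, -4, 8, 12]].
There the 3×3 minor on rows k ∈ {0, 1, 2}, columns (i,j) ∈ {(0,0), (0,1), (1,1)} is det [[0, -2, 4], [-4, -2, 2], [-4, -4, 12]] = -48 ≠ 0, so this unfolding has rank ≥ 3; CP rank is at least every unfolding rank, so rank(T) ≥ 3.
In particular rank(T) ≥ 3 > 1, so T is not rank-1.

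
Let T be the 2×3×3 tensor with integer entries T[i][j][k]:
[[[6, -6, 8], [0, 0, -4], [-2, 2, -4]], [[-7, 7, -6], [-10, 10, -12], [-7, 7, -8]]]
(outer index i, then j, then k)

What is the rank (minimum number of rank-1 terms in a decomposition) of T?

Lower bound: in the mode-2 unfolding of T (rows indexed by j, columns by (i,k)) the 3×3 minor on rows j ∈ {0, 1, 2}, columns (i,k) ∈ {(0,0), (0,2), (1,0)} is det [[6, 8, -7], [0, -4, -10], [-2, -4, -7]] = 144 ≠ 0, so that unfolding has rank ≥ 3 and hence rank(T) ≥ 3 (CP rank is at least every unfolding rank, though it can be larger).
Upper bound: T is a sum of 3 rank-1 terms, T = [1, 1] ⊗ [1, 1, 1] ⊗ [-4, 4, -4] + [2, -1] ⊗ [2, 2, 1] ⊗ [2, -2, 2] + [2, 1] ⊗ [1, -2, -1] ⊗ [1, -1, 2] (one valid choice — decompositions are not unique — normalised so each a, b is primitive with positive first nonzero entry; check it by expanding all entries), so rank(T) ≤ 3.
These bounds meet, so rank(T) = 3.

3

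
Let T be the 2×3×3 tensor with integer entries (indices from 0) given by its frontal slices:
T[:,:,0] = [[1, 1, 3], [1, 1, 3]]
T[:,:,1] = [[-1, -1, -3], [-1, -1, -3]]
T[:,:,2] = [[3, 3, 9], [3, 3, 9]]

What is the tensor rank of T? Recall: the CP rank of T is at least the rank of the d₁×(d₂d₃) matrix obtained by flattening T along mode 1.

1

Lower bound: T ≠ 0 (e.g. T[0,0,0] = 1), so rank(T) ≥ 1.
Upper bound: if T = a ⊗ b ⊗ c then every fibre of T is a multiple of the corresponding factor, so read the factors off the fibres through the nonzero entry T[0,0,0] = 1.
The mode-1 fibre T[:,0,0] = [1, 1] gives a = [1, 1] (primitive direction); the mode-2 fibre T[0,:,0] = [1, 1, 3] gives b = [1, 1, 3]; then c[k] = T[0,0,k] / (a[0]·b[0]) = [1, -1, 3] / 1 = [1, -1, 3].
Expanding [1, 1] ⊗ [1, 1, 3] ⊗ [1, -1, 3] reproduces all 18 entries of T, so T = [1, 1] ⊗ [1, 1, 3] ⊗ [1, -1, 3] and rank(T) ≤ 1.
These bounds meet, so rank(T) = 1.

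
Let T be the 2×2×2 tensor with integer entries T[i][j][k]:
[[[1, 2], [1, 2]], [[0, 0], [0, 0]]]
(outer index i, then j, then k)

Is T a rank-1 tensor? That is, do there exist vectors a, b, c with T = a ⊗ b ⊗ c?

Yes

If T = a ⊗ b ⊗ c then every fibre of T is a multiple of the corresponding factor, so read the factors off the fibres through the nonzero entry T[0,0,0] = 1.
The mode-1 fibre T[:,0,0] = [1, 0] gives a = (1, 0) (primitive direction); the mode-2 fibre T[0,:,0] = [1, 1] gives b = (1, 1); then c[k] = T[0,0,k] / (a[0]·b[0]) = [1, 2] / 1 = (1, 2).
Expanding (1, 0) ⊗ (1, 1) ⊗ (1, 2) reproduces all 8 entries of T, so T = (1, 0) ⊗ (1, 1) ⊗ (1, 2) and rank(T) ≤ 1.
Equivalently every frontal slice T[:,:,k] is c[k] times the rank-1 matrix (1, 0) ⊗ (1, 1). So T has rank 1 (it is nonzero).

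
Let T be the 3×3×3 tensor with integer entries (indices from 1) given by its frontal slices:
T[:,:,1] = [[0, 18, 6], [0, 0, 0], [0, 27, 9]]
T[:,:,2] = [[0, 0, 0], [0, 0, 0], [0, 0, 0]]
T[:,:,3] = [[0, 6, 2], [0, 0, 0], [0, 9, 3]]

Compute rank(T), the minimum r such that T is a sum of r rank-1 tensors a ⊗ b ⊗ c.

Lower bound: T ≠ 0 (e.g. T[1,2,1] = 18), so rank(T) ≥ 1.
Upper bound: if T = a ⊗ b ⊗ c then every fibre of T is a multiple of the corresponding factor, so read the factors off the fibres through the nonzero entry T[1,2,1] = 18.
The mode-1 fibre T[:,2,1] = [18, 0, 27] gives a = [2, 0, 3] (primitive direction); the mode-2 fibre T[1,:,1] = [0, 18, 6] gives b = [0, 3, 1]; then c[k] = T[1,2,k] / (a[1]·b[2]) = [18, 0, 6] / 6 = [3, 0, 1].
Expanding [2, 0, 3] ⊗ [0, 3, 1] ⊗ [3, 0, 1] reproduces all 27 entries of T, so T = [2, 0, 3] ⊗ [0, 3, 1] ⊗ [3, 0, 1] and rank(T) ≤ 1.
These bounds meet, so rank(T) = 1.

1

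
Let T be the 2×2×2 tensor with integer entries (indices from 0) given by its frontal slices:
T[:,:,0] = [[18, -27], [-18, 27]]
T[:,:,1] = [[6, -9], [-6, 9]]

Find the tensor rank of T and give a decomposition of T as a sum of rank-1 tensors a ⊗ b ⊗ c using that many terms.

rank(T) = 1

Lower bound: T ≠ 0 (e.g. T[0,0,0] = 18), so rank(T) ≥ 1.
Upper bound: the mode-1 fibre T[:,0,0] = [18, -18] gives a = [1, -1] (primitive direction); the mode-2 fibre T[0,:,0] = [18, -27] gives b = [2, -3]; then c[k] = T[0,0,k] / (a[0]·b[0]) = [18, 6] / 2 = [9, 3].
Expanding [1, -1] ⊗ [2, -3] ⊗ [9, 3] reproduces all 8 entries of T, so T = [1, -1] ⊗ [2, -3] ⊗ [9, 3] and rank(T) ≤ 1.
These bounds meet, so rank(T) = 1.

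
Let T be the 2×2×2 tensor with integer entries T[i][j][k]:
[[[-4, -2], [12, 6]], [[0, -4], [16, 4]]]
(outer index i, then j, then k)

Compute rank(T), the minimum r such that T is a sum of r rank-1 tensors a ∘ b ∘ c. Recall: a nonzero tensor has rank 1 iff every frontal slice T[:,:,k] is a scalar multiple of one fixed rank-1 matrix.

2

Lower bound: the mode-2 unfolding of T (rows indexed by j, columns by (i,k) = (0,0), (0,1), (1,0), (1,1)) is [[-4, -2, 0, -4], [12, 6, 16, 4]].
There the 2×2 minor on rows j ∈ {0, 1}, columns (i,k) ∈ {(0,0), (1,0)} is det [[-4, 0], [12, 16]] = -64 ≠ 0, so this unfolding has rank ≥ 2; CP rank is at least every unfolding rank, so rank(T) ≥ 2. (Flattening ranks never certify an upper bound on CP rank; for that we must actually write T with 2 rank-1 terms.)
Upper bound — finding two terms. Write S_k = T[:,:,k] for the frontal slices: S₀ = [[-4, 12], [0, 16]], S₁ = [[-2, 6], [-4, 4]].
If T = a₁ ∘ b₁ ∘ c₁ + a₂ ∘ b₂ ∘ c₂ then each S_k = c₁[k]·a₁b₁ᵀ + c₂[k]·a₂b₂ᵀ. S₀ and S₁ are linearly independent, so a₁b₁ᵀ and a₂b₂ᵀ must span the same plane of matrices: they are the rank-1 matrices of the form x·S₀ + y·S₁.
det(x·S₀ + y·S₁) is −64·x² + 16·y² = (-16)·(2·x − y)(2·x + y), vanishing at (x:y) = (1:2) and (1:-2).
M₁ = S₀ + 2·S₁ = [[-8, 24], [-8, 24]] = (-8)·[1, 1][1, -3]ᵀ and M₂ = S₀ − 2·S₁ = [[0, 0], [8, 8]] = 8·[0, 1][1, 1]ᵀ, so take a₁ = [1, 1], b₁ = [1, -3], a₂ = [0, 1], b₂ = [1, 1].
Each slice is an integer combination of E₁ = a₁b₁ᵀ and E₂ = a₂b₂ᵀ: S₀ = −4·E₁ + 4·E₂, S₁ = −2·E₁ − 2·E₂; reading off coefficients, c₁ = [-4, -2] and c₂ = [4, -2].
Hence T = [1, 1] ∘ [1, -3] ∘ [-4, -2] + [0, 1] ∘ [1, 1] ∘ [4, -2], so rank(T) ≤ 2.
These bounds meet, so rank(T) = 2.
Check entry T[0,1,0] = 12: (1)·(-3)·(-4) + (0)·(1)·(4) = 12.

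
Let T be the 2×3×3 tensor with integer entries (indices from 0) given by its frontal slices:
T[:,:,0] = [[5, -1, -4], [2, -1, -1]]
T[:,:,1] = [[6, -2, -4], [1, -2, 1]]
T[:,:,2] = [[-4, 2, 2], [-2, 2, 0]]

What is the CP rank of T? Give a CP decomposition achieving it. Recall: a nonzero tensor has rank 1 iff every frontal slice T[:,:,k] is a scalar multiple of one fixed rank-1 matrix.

rank(T) = 3

Lower bound: the mode-3 unfolding of T (rows indexed by k, columns by (i,j) = (0,0), (0,1), (0,2), (1,0), (1,1), (1,2)) is [[5, -1, -4, 2, -1, -1], [6, -2, -4, 1, -2, 1], [-4, 2, 2, -2, 2, 0]].
There the 3×3 minor on rows k ∈ {0, 1, 2}, columns (i,j) ∈ {(0,0), (0,1), (1,0)} is det [[5, -1, 2], [6, -2, 1], [-4, 2, -2]] = 10 ≠ 0, so this unfolding has rank ≥ 3; CP rank is at least every unfolding rank, so rank(T) ≥ 3. (This is only a lower bound: in general the CP rank may exceed every unfolding rank, so we still need to exhibit 3 rank-1 terms summing to T.)
Upper bound: T is a sum of 3 rank-1 terms, T = (0, 1) (x) (1, 0, -1) (x) (1, -1, 0) + (1, 0) (x) (1, 0, -1) (x) (4, 4, -2) + (1, 1) (x) (1, -1, 0) (x) (1, 2, -2) (written with every a and b primitive with positive leading entry and the scale carried by c; CP decompositions are not unique, and this one is verified by expanding entrywise), so rank(T) ≤ 3.
These bounds meet, so rank(T) = 3.
Check entry T[0,2,0] = -4: (0)·(-1)·(1) + (1)·(-1)·(4) + (1)·(0)·(1) = -4.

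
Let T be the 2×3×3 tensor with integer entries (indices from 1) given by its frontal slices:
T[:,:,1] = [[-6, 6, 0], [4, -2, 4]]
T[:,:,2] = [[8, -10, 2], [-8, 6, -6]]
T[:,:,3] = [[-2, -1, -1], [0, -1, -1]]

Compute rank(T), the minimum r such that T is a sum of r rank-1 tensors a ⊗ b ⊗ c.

3

Lower bound: the mode-3 unfolding of T (rows indexed by k, columns by (i,j) = (1,1), (1,2), (1,3), (2,1), (2,2), (2,3)) is [[-6, 6, 0, 4, -2, 4], [8, -10, 2, -8, 6, -6], [-2, -1, -1, 0, -1, -1]].
There the 3×3 minor on rows k ∈ {1, 2, 3}, columns (i,j) ∈ {(1,1), (1,2), (1,3)} is det [[-6, 6, 0], [8, -10, 2], [-2, -1, -1]] = -48 ≠ 0, so this unfolding has rank ≥ 3; CP rank is at least every unfolding rank, so rank(T) ≥ 3. (Unfolding ranks only ever bound the CP rank from below — rank(T) can be strictly larger than all of them — so the matching upper bound has to come from an explicit 3-term decomposition.)
Upper bound: T is a sum of 3 rank-1 terms, T = [1, -1] ⊗ [2, -2, 1] ⊗ [-2, 4, 0] + [1, 0] ⊗ [1, 0, 0] ⊗ [-2, 0, -2] + [1, 1] ⊗ [0, 1, 1] ⊗ [2, -2, -1] (one valid choice — decompositions are not unique — normalised so each a, b is primitive with positive first nonzero entry; check it by expanding all entries), so rank(T) ≤ 3.
These bounds meet, so rank(T) = 3.
Check entry T[1,3,1] = 0: (1)·(1)·(-2) + (1)·(0)·(-2) + (1)·(1)·(2) = 0.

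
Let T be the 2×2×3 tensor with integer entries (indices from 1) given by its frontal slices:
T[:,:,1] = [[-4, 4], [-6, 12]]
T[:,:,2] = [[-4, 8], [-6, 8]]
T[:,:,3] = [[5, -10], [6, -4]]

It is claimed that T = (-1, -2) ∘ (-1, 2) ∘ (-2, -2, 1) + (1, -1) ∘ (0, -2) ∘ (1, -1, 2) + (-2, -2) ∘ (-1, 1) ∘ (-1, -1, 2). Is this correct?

Yes

Reconstruct entrywise from the claimed factors. For example, T[1,1,2] = -4 and Σₗ aₗ[1]bₗ[1]cₗ[2] = (-1)·(-1)·(-2) + (1)·(0)·(-1) + (-2)·(-1)·(-1) = -4; checking all 12 entries, every one matches. The claim holds.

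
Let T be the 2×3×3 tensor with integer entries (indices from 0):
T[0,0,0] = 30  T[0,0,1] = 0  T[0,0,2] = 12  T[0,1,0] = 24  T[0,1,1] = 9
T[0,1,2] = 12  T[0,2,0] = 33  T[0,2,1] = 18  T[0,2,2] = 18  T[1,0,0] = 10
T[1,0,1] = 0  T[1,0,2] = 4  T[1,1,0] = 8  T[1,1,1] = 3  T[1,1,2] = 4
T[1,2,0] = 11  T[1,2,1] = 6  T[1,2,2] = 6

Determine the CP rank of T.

2

Lower bound: in the mode-3 unfolding of T (rows indexed by k, columns by (i,j)) the 2×2 minor on rows k ∈ {0, 1}, columns (i,j) ∈ {(0,0), (0,1)} is det [[30, 24], [0, 9]] = 270 ≠ 0, so that unfolding has rank ≥ 2 and hence rank(T) ≥ 2 (CP rank is at least every unfolding rank, though it can be larger).
Upper bound: T[i,:,:] = a[i]·M for every slice, with a = (3, 1) and M = [[10, 0, 4], [8, 3, 4], [11, 6, 6]] (rows j, columns k).
The rows of M satisfy (row 0) = 4·(row 1) − 2·(row 2), so splitting by rows, M = (4, 1, 0)(8, 3, 4)ᵀ + (-2, 0, 1)(11, 6, 6)ᵀ.
Hence T = (3, 1) ∘ (4, 1, 0) ∘ (8, 3, 4) + (3, 1) ∘ (-2, 0, 1) ∘ (11, 6, 6), so rank(T) ≤ 2.
These bounds meet, so rank(T) = 2.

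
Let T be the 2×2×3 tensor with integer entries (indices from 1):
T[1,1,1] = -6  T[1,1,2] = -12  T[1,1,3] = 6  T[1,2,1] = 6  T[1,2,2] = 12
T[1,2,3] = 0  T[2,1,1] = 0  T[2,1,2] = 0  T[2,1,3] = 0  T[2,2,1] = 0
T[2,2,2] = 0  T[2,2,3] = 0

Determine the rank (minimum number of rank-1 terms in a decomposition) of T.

2

Lower bound: the mode-3 unfolding of T (rows indexed by k, columns by (i,j) = (1,1), (1,2), (2,1), (2,2)) is [[-6, 6, 0, 0], [-12, 12, 0, 0], [6, 0, 0, 0]].
There the 2×2 minor on rows k ∈ {1, 3}, columns (i,j) ∈ {(1,1), (1,2)} is det [[-6, 6], [6, 0]] = -36 ≠ 0, so this unfolding has rank ≥ 2; CP rank is at least every unfolding rank, so rank(T) ≥ 2. (Unfolding ranks only ever bound the CP rank from below — rank(T) can be strictly larger than all of them — so the matching upper bound has to come from an explicit 2-term decomposition.)
Upper bound — finding two terms. Every mode-1 slice of T is a multiple of one matrix: T[i,:,:] = a[i]·M with a = (1, 0) and M = [[-6, -12, 6], [6, 12, 0]] (rows indexed by j, columns by k). So it suffices to write M as a sum of two rank-1 matrices.
Splitting M by its rows (j = 1, 2), M = (1, 0)(-6, -12, 6)ᵀ + (0, 1)(6, 12, 0)ᵀ.
Hence T = (1, 0) ⊗ (1, 0) ⊗ (-6, -12, 6) + (1, 0) ⊗ (0, 1) ⊗ (6, 12, 0), so rank(T) ≤ 2.
These bounds meet, so rank(T) = 2.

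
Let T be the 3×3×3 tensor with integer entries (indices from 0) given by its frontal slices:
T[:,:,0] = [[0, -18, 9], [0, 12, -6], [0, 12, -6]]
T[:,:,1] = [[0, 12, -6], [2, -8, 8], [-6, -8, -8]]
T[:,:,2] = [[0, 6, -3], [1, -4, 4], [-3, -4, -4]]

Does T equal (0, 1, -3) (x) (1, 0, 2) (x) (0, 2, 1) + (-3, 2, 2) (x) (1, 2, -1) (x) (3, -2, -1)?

No

Reconstruct entry (0,0,0) from the claimed factors: Σₗ aₗ[0]bₗ[0]cₗ[0] = (0)·(1)·(0) + (-3)·(1)·(3) = -9, but T[0,0,0] = 0. The claim is false.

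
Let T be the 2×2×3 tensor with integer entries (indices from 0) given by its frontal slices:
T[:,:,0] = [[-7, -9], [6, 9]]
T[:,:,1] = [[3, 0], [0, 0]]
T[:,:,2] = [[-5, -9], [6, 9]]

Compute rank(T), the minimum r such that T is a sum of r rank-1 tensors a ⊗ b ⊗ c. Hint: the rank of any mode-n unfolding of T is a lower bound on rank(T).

Lower bound: the mode-2 unfolding of T (rows indexed by j, columns by (i,k) = (0,0), (0,1), (0,2), (1,0), (1,1), (1,2)) is [[-7, 3, -5, 6, 0, 6], [-9, 0, -9, 9, 0, 9]].
There the 2×2 minor on rows j ∈ {0, 1}, columns (i,k) ∈ {(0,0), (0,1)} is det [[-7, 3], [-9, 0]] = 27 ≠ 0, so this unfolding has rank ≥ 2; CP rank is at least every unfolding rank, so rank(T) ≥ 2. (Unfolding ranks only ever bound the CP rank from below — rank(T) can be strictly larger than all of them — so the matching upper bound has to come from an explicit 2-term decomposition.)
Upper bound — finding two terms. Write S_k = T[:,:,k] for the frontal slices: S₀ = [[-7, -9], [6, 9]], S₁ = [[3, 0], [0, 0]], S₂ = [[-5, -9], [6, 9]].
If T = a₁ ⊗ b₁ ⊗ c₁ + a₂ ⊗ b₂ ⊗ c₂ then each S_k = c₁[k]·a₁b₁ᵀ + c₂[k]·a₂b₂ᵀ. S₀ and S₁ are linearly independent, so a₁b₁ᵀ and a₂b₂ᵀ must span the same plane of matrices: they are the rank-1 matrices of the form x·S₀ + y·S₁.
det(x·S₀ + y·S₁) is −9·x² + 27·xy = (-9)·(x − 3·y)(x), vanishing at (x:y) = (3:1) and (0:1).
M₁ = 3·S₀ + S₁ = [[-18, -27], [18, 27]] = (-9)·[1, -1][2, 3]ᵀ and M₂ = S₁ = [[3, 0], [0, 0]] = 3·[1, 0][1, 0]ᵀ, so take a₁ = [1, -1], b₁ = [2, 3], a₂ = [1, 0], b₂ = [1, 0].
Each slice is an integer combination of E₁ = a₁b₁ᵀ and E₂ = a₂b₂ᵀ: S₀ = −3·E₁ − E₂, S₁ = 3·E₂, S₂ = −3·E₁ + E₂; reading off coefficients, c₁ = [-3, 0, -3] and c₂ = [-1, 3, 1].
Hence T = [1, -1] ⊗ [2, 3] ⊗ [-3, 0, -3] + [1, 0] ⊗ [1, 0] ⊗ [-1, 3, 1], so rank(T) ≤ 2.
These bounds meet, so rank(T) = 2.

2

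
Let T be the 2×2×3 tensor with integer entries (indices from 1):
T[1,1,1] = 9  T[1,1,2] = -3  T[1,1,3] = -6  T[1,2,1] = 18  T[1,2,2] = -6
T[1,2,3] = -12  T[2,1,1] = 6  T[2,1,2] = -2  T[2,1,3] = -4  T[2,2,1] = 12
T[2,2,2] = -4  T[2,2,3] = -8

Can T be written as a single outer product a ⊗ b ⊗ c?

Yes

If T = a ⊗ b ⊗ c then every fibre of T is a multiple of the corresponding factor, so read the factors off the fibres through the nonzero entry T[1,1,1] = 9.
The mode-1 fibre T[:,1,1] = [9, 6] gives a = [3, 2] (primitive direction); the mode-2 fibre T[1,:,1] = [9, 18] gives b = [1, 2]; then c[k] = T[1,1,k] / (a[1]·b[1]) = [9, -3, -6] / 3 = [3, -1, -2].
Expanding [3, 2] ⊗ [1, 2] ⊗ [3, -1, -2] reproduces all 12 entries of T, so T = [3, 2] ⊗ [1, 2] ⊗ [3, -1, -2] and rank(T) ≤ 1.
Equivalently every frontal slice T[:,:,k] is c[k] times the rank-1 matrix [3, 2] ⊗ [1, 2]. So T has rank 1 (it is nonzero).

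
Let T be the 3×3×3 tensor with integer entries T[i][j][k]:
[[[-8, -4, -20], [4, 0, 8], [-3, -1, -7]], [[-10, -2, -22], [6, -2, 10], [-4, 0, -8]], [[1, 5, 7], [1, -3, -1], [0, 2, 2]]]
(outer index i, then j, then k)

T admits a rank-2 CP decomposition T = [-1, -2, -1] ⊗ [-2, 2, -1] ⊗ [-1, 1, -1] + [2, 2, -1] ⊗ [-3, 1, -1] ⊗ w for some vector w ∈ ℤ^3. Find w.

Subtract the known terms from T to get the rank-1 residual R = [2, 2, -1] ⊗ [-3, 1, -1] ⊗ w, so R[i,j,k] = a[i]·b[j]·w[k]. Pick indices with nonzero a[0]·b[0] = (2)·(-3) = -6. Only the fibre through (0,0,·) is needed: R[0,0,:] = T[0,0,:] − Σₗ aₗ[0]bₗ[0]cₗ = [-8, -4, -20] − (-1)·(-2)·[-1, 1, -1] = [-6, -6, -18]. Then w[k] = R[0,0,k] / -6 for each k, giving w = [-6, -6, -18] / -6 = [1, 1, 3].

w = [1, 1, 3]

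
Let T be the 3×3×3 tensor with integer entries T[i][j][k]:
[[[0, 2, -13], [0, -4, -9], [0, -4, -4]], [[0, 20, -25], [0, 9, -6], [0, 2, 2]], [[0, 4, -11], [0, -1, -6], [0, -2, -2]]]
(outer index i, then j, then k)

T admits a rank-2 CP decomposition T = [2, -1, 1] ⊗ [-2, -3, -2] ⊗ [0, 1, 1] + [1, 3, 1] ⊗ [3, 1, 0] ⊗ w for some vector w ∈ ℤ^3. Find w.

w = [0, 2, -3]

Subtract the known terms from T to get the rank-1 residual R = [1, 3, 1] ⊗ [3, 1, 0] ⊗ w, so R[i,j,k] = a[i]·b[j]·w[k]. Pick indices with nonzero a[0]·b[0] = (1)·(3) = 3. Only the fibre through (0,0,·) is needed: R[0,0,:] = T[0,0,:] − Σₗ aₗ[0]bₗ[0]cₗ = [0, 2, -13] − (2)·(-2)·[0, 1, 1] = [0, 6, -9]. Then w[k] = R[0,0,k] / 3 for each k, giving w = [0, 6, -9] / 3 = [0, 2, -3].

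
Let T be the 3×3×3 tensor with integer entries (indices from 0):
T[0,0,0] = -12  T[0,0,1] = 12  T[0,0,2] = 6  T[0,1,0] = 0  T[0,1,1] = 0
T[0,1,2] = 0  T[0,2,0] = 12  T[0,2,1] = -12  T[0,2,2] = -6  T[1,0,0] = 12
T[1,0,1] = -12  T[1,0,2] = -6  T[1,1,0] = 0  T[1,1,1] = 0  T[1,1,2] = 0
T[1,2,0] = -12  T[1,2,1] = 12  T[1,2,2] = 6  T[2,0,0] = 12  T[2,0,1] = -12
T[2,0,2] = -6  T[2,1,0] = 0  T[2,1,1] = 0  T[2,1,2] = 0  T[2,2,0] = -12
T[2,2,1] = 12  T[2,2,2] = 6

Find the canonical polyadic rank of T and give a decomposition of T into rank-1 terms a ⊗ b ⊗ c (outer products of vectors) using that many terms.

rank(T) = 1

Lower bound: T ≠ 0 (e.g. T[0,0,0] = -12), so rank(T) ≥ 1.
Upper bound: if T = a ⊗ b ⊗ c then every fibre of T is a multiple of the corresponding factor, so read the factors off the fibres through the nonzero entry T[0,0,0] = -12.
The mode-1 fibre T[:,0,0] = [-12, 12, 12] gives a = (1, -1, -1) (primitive direction); the mode-2 fibre T[0,:,0] = [-12, 0, 12] gives b = (1, 0, -1); then c[k] = T[0,0,k] / (a[0]·b[0]) = [-12, 12, 6] / 1 = (-12, 12, 6).
Expanding (1, -1, -1) ⊗ (1, 0, -1) ⊗ (-12, 12, 6) reproduces all 27 entries of T, so T = (1, -1, -1) ⊗ (1, 0, -1) ⊗ (-12, 12, 6) and rank(T) ≤ 1.
These bounds meet, so rank(T) = 1.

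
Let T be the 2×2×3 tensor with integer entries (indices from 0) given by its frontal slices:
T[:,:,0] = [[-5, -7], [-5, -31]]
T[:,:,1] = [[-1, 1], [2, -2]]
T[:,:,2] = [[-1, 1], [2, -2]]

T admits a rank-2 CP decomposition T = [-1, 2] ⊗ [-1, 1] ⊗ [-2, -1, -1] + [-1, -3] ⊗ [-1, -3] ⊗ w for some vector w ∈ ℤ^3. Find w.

Subtract the known terms from T to get the rank-1 residual R = [-1, -3] ⊗ [-1, -3] ⊗ w, so R[i,j,k] = a[i]·b[j]·w[k]. Pick indices with nonzero a[0]·b[0] = (-1)·(-1) = 1. Only the fibre through (0,0,·) is needed: R[0,0,:] = T[0,0,:] − Σₗ aₗ[0]bₗ[0]cₗ = [-5, -1, -1] − (-1)·(-1)·[-2, -1, -1] = [-3, 0, 0]. Then w[k] = R[0,0,k] / 1 for each k, giving w = [-3, 0, 0] / 1 = [-3, 0, 0].

w = [-3, 0, 0]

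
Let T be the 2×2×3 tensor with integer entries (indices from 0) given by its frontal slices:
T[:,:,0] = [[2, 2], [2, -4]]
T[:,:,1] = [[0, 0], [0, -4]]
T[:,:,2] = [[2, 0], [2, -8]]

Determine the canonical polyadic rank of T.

3

Lower bound: in the mode-3 unfolding of T (rows indexed by k, columns by (i,j)) the 3×3 minor on rows k ∈ {0, 1, 2}, columns (i,j) ∈ {(0,0), (0,1), (1,1)} is det [[2, 2, -4], [0, 0, -4], [2, 0, -8]] = -16 ≠ 0, so that unfolding has rank ≥ 3 and hence rank(T) ≥ 3 (CP rank is at least every unfolding rank, though it can be larger).
Upper bound: T is a sum of 3 rank-1 terms, T = (0, 1) ⊗ (0, 1) ⊗ (2, -4, -4) + (1, -1) ⊗ (0, 1) ⊗ (4, 0, 2) + (1, 1) ⊗ (1, -1) ⊗ (2, 0, 2) (written with every a and b primitive with positive leading entry and the scale carried by c; CP decompositions are not unique, and this one is verified by expanding entrywise), so rank(T) ≤ 3.
These bounds meet, so rank(T) = 3.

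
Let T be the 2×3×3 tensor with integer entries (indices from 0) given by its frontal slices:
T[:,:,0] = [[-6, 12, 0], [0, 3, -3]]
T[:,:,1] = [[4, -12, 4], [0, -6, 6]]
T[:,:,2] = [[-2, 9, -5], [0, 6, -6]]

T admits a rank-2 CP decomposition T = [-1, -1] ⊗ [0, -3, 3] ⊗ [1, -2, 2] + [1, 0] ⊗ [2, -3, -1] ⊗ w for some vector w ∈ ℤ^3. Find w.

Subtract the known terms from T to get the rank-1 residual R = [1, 0] ⊗ [2, -3, -1] ⊗ w, so R[i,j,k] = a[i]·b[j]·w[k]. Pick indices with nonzero a[0]·b[0] = (1)·(2) = 2. Only the fibre through (0,0,·) is needed: R[0,0,:] = T[0,0,:] − Σₗ aₗ[0]bₗ[0]cₗ = [-6, 4, -2] − (-1)·(0)·[1, -2, 2] = [-6, 4, -2]. Then w[k] = R[0,0,k] / 2 for each k, giving w = [-6, 4, -2] / 2 = [-3, 2, -1].

w = [-3, 2, -1]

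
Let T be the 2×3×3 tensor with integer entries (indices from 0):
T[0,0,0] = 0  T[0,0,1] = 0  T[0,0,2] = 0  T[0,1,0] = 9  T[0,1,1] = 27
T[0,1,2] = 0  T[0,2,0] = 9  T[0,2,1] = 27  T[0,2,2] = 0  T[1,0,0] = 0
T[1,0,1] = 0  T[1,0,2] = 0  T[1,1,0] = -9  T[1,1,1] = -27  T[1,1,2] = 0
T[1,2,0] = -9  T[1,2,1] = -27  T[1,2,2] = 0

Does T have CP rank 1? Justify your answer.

Yes

If T = a ⊗ b ⊗ c then every fibre of T is a multiple of the corresponding factor, so read the factors off the fibres through the nonzero entry T[0,1,0] = 9.
The mode-1 fibre T[:,1,0] = [9, -9] gives a = [1, -1] (primitive direction); the mode-2 fibre T[0,:,0] = [0, 9, 9] gives b = [0, 1, 1]; then c[k] = T[0,1,k] / (a[0]·b[1]) = [9, 27, 0] / 1 = [9, 27, 0].
Expanding [1, -1] ⊗ [0, 1, 1] ⊗ [9, 27, 0] reproduces all 18 entries of T, so T = [1, -1] ⊗ [0, 1, 1] ⊗ [9, 27, 0] and rank(T) ≤ 1.
Equivalently every frontal slice T[:,:,k] is c[k] times the rank-1 matrix [1, -1] ⊗ [0, 1, 1]. So T has rank 1 (it is nonzero).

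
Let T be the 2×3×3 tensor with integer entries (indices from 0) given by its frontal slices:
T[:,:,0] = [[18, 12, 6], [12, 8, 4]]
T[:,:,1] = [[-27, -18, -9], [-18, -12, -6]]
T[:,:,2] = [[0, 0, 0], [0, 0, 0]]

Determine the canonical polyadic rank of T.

Lower bound: T ≠ 0 (e.g. T[0,0,0] = 18), so rank(T) ≥ 1.
Upper bound: if T = a ⊗ b ⊗ c then every fibre of T is a multiple of the corresponding factor, so read the factors off the fibres through the nonzero entry T[0,0,0] = 18.
The mode-1 fibre T[:,0,0] = [18, 12] gives a = [3, 2] (primitive direction); the mode-2 fibre T[0,:,0] = [18, 12, 6] gives b = [3, 2, 1]; then c[k] = T[0,0,k] / (a[0]·b[0]) = [18, -27, 0] / 9 = [2, -3, 0].
Expanding [3, 2] ⊗ [3, 2, 1] ⊗ [2, -3, 0] reproduces all 18 entries of T, so T = [3, 2] ⊗ [3, 2, 1] ⊗ [2, -3, 0] and rank(T) ≤ 1.
These bounds meet, so rank(T) = 1.

1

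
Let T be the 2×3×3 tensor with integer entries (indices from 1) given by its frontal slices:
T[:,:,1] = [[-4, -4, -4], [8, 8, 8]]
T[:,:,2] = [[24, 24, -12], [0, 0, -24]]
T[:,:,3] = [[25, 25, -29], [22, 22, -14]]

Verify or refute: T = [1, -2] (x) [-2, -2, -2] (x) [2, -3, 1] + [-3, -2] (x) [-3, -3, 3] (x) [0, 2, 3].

Reconstruct entrywise from the claimed factors. For example, T[2,3,2] = -24 and Σₗ aₗ[2]bₗ[3]cₗ[2] = (-2)·(-2)·(-3) + (-2)·(3)·(2) = -24; checking all 18 entries, every one matches. The claim holds.

Yes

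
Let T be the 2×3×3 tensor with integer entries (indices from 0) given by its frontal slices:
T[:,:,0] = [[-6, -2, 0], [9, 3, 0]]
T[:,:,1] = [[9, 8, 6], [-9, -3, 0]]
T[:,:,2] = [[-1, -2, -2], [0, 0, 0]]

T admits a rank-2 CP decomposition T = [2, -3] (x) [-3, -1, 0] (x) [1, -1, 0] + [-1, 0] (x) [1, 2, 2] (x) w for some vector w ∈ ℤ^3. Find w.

Subtract the known terms from T to get the rank-1 residual R = [-1, 0] (x) [1, 2, 2] (x) w, so R[i,j,k] = a[i]·b[j]·w[k]. Pick indices with nonzero a[0]·b[0] = (-1)·(1) = -1. Only the fibre through (0,0,·) is needed: R[0,0,:] = T[0,0,:] − Σₗ aₗ[0]bₗ[0]cₗ = [-6, 9, -1] − (2)·(-3)·[1, -1, 0] = [0, 3, -1]. Then w[k] = R[0,0,k] / -1 for each k, giving w = [0, 3, -1] / -1 = [0, -3, 1].

w = [0, -3, 1]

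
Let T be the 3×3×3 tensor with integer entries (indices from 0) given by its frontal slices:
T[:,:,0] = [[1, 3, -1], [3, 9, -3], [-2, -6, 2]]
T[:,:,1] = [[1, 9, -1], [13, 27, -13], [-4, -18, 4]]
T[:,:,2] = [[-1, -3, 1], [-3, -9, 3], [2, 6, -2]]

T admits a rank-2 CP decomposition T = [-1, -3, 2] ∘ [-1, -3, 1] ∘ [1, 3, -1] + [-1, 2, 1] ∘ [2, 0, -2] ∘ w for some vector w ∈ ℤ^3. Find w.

Subtract the known terms from T to get the rank-1 residual R = [-1, 2, 1] ∘ [2, 0, -2] ∘ w, so R[i,j,k] = a[i]·b[j]·w[k]. Pick indices with nonzero a[0]·b[0] = (-1)·(2) = -2. Only the fibre through (0,0,·) is needed: R[0,0,:] = T[0,0,:] − Σₗ aₗ[0]bₗ[0]cₗ = [1, 1, -1] − (-1)·(-1)·[1, 3, -1] = [0, -2, 0]. Then w[k] = R[0,0,k] / -2 for each k, giving w = [0, -2, 0] / -2 = [0, 1, 0].

w = [0, 1, 0]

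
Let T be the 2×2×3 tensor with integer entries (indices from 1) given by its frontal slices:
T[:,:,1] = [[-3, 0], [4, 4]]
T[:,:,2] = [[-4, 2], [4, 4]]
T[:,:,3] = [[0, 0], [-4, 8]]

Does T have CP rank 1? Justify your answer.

The mode-3 unfolding of T (rows indexed by k, columns by (i,j) = (1,1), (1,2), (2,1), (2,2)) is [[-3, 0, 4, 4], [-4, 2, 4, 4], [0, 0, -4, 8]].
There the 3×3 minor on rows k ∈ {1, 2, 3}, columns (i,j) ∈ {(1,1), (1,2), (2,1)} is det [[-3, 0, 4], [-4, 2, 4], [0, 0, -4]] = 24 ≠ 0, so this unfolding has rank ≥ 3; CP rank is at least every unfolding rank, so rank(T) ≥ 3.
In particular rank(T) ≥ 3 > 1, so T is not rank-1.

No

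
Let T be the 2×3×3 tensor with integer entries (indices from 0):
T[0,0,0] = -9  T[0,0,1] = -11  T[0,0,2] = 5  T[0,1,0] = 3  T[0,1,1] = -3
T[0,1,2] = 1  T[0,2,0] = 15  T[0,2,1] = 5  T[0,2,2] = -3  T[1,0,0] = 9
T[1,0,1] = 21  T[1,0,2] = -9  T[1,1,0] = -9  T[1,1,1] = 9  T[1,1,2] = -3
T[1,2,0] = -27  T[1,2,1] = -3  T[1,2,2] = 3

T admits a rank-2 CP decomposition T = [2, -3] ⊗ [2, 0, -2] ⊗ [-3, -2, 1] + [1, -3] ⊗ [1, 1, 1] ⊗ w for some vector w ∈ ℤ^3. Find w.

Subtract the known terms from T to get the rank-1 residual R = [1, -3] ⊗ [1, 1, 1] ⊗ w, so R[i,j,k] = a[i]·b[j]·w[k]. Pick indices with nonzero a[0]·b[0] = (1)·(1) = 1. Only the fibre through (0,0,·) is needed: R[0,0,:] = T[0,0,:] − Σₗ aₗ[0]bₗ[0]cₗ = [-9, -11, 5] − (2)·(2)·[-3, -2, 1] = [3, -3, 1]. Then w[k] = R[0,0,k] / 1 for each k, giving w = [3, -3, 1] / 1 = [3, -3, 1].

w = [3, -3, 1]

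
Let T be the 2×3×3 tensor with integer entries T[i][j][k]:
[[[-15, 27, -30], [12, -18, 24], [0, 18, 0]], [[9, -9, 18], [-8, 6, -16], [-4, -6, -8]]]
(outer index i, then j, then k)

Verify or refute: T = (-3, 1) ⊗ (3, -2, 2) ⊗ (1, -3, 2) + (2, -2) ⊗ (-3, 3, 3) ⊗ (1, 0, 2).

Reconstruct entrywise from the claimed factors. For example, T[1,2,0] = -4 and Σₗ aₗ[1]bₗ[2]cₗ[0] = (1)·(2)·(1) + (-2)·(3)·(1) = -4; checking all 18 entries, every one matches. The claim holds.

Yes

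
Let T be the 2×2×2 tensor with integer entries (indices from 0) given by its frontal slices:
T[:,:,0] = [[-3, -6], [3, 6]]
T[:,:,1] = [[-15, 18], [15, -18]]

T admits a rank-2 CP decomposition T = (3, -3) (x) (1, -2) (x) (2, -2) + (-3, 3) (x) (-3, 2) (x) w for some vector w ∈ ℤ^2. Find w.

Subtract the known terms from T to get the rank-1 residual R = (-3, 3) (x) (-3, 2) (x) w, so R[i,j,k] = a[i]·b[j]·w[k]. Pick indices with nonzero a[0]·b[0] = (-3)·(-3) = 9. Only the fibre through (0,0,·) is needed: R[0,0,:] = T[0,0,:] − Σₗ aₗ[0]bₗ[0]cₗ = [-3, -15] − (3)·(1)·(2, -2) = [-9, -9]. Then w[k] = R[0,0,k] / 9 for each k, giving w = [-9, -9] / 9 = (-1, -1).

w = (-1, -1)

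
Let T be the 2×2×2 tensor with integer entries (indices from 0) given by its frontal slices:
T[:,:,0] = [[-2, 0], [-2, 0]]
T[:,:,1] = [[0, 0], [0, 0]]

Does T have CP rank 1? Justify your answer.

If T = a ∘ b ∘ c then every fibre of T is a multiple of the corresponding factor, so read the factors off the fibres through the nonzero entry T[0,0,0] = -2.
The mode-1 fibre T[:,0,0] = [-2, -2] gives a = [1, 1] (primitive direction); the mode-2 fibre T[0,:,0] = [-2, 0] gives b = [1, 0]; then c[k] = T[0,0,k] / (a[0]·b[0]) = [-2, 0] / 1 = [-2, 0].
Expanding [1, 1] ∘ [1, 0] ∘ [-2, 0] reproduces all 8 entries of T, so T = [1, 1] ∘ [1, 0] ∘ [-2, 0] and rank(T) ≤ 1.
Equivalently every frontal slice T[:,:,k] is c[k] times the rank-1 matrix [1, 1] ∘ [1, 0]. So T has rank 1 (it is nonzero).

Yes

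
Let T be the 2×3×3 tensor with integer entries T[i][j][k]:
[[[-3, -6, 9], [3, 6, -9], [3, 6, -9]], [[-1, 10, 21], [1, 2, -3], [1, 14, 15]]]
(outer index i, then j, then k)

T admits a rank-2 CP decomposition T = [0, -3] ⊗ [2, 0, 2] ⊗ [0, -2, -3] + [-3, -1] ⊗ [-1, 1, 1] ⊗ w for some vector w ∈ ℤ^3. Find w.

Subtract the known terms from T to get the rank-1 residual R = [-3, -1] ⊗ [-1, 1, 1] ⊗ w, so R[i,j,k] = a[i]·b[j]·w[k]. Pick indices with nonzero a[0]·b[0] = (-3)·(-1) = 3. Only the fibre through (0,0,·) is needed: R[0,0,:] = T[0,0,:] − Σₗ aₗ[0]bₗ[0]cₗ = [-3, -6, 9] − (0)·(2)·[0, -2, -3] = [-3, -6, 9]. Then w[k] = R[0,0,k] / 3 for each k, giving w = [-3, -6, 9] / 3 = [-1, -2, 3].

w = [-1, -2, 3]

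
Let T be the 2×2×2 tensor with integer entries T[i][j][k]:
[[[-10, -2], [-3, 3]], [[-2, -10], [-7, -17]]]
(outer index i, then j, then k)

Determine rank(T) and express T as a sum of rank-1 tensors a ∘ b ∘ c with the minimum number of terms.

Lower bound: the mode-1 unfolding of T (rows indexed by i, columns by (j,k) = (0,0), (0,1), (1,0), (1,1)) is [[-10, -2, -3, 3], [-2, -10, -7, -17]].
There the 2×2 minor on rows i ∈ {0, 1}, columns (j,k) ∈ {(0,0), (0,1)} is det [[-10, -2], [-2, -10]] = 96 ≠ 0, so this unfolding has rank ≥ 2; CP rank is at least every unfolding rank, so rank(T) ≥ 2. (This is only a lower bound: in general the CP rank may exceed every unfolding rank, so we still need to exhibit 2 rank-1 terms summing to T.)
Upper bound — finding two terms. Write S_k = T[:,:,k] for the frontal slices: S₀ = [[-10, -3], [-2, -7]], S₁ = [[-2, 3], [-10, -17]].
If T = a₁ ∘ b₁ ∘ c₁ + a₂ ∘ b₂ ∘ c₂ then each S_k = c₁[k]·a₁b₁ᵀ + c₂[k]·a₂b₂ᵀ. S₀ and S₁ are linearly independent, so a₁b₁ᵀ and a₂b₂ᵀ must span the same plane of matrices: they are the rank-1 matrices of the form x·S₀ + y·S₁.
det(x·S₀ + y·S₁) is 64·x² + 160·xy + 64·y² = 32·(x + 2·y)(2·x + y), vanishing at (x:y) = (2:-1) and (1:-2).
M₁ = 2·S₀ − S₁ = [[-18, -9], [6, 3]] = (-3)·[3, -1][2, 1]ᵀ and M₂ = S₀ − 2·S₁ = [[-6, -9], [18, 27]] = (-3)·[1, -3][2, 3]ᵀ, so take a₁ = [3, -1], b₁ = [2, 1], a₂ = [1, -3], b₂ = [2, 3].
Each slice is an integer combination of E₁ = a₁b₁ᵀ and E₂ = a₂b₂ᵀ: S₀ = −2·E₁ + E₂, S₁ = −E₁ + 2·E₂; reading off coefficients, c₁ = [-2, -1] and c₂ = [1, 2].
Hence T = [3, -1] ∘ [2, 1] ∘ [-2, -1] + [1, -3] ∘ [2, 3] ∘ [1, 2], so rank(T) ≤ 2.
These bounds meet, so rank(T) = 2.

rank(T) = 2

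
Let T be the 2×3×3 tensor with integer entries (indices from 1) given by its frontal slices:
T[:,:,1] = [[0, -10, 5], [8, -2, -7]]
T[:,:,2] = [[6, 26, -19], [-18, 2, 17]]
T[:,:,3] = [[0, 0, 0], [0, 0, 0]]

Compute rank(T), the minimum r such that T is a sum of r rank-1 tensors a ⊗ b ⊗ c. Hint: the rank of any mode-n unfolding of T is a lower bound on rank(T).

2

Lower bound: the mode-1 unfolding of T (rows indexed by i, columns by (j,k) = (1,1), (1,2), (1,3), (2,1), (2,2), (2,3), (3,1), (3,2), (3,3)) is [[0, 6, 0, -10, 26, 0, 5, -19, 0], [8, -18, 0, -2, 2, 0, -7, 17, 0]].
There the 2×2 minor on rows i ∈ {1, 2}, columns (j,k) ∈ {(1,1), (1,2)} is det [[0, 6], [8, -18]] = -48 ≠ 0, so this unfolding has rank ≥ 2; CP rank is at least every unfolding rank, so rank(T) ≥ 2. (This is only a lower bound: in general the CP rank may exceed every unfolding rank, so we still need to exhibit 2 rank-1 terms summing to T.)
Upper bound — finding two terms. Write S_k = T[:,:,k] for the frontal slices: S₁ = [[0, -10, 5], [8, -2, -7]], S₂ = [[6, 26, -19], [-18, 2, 17]], S₃ = [[0, 0, 0], [0, 0, 0]].
If T = a₁ ⊗ b₁ ⊗ c₁ + a₂ ⊗ b₂ ⊗ c₂ then each S_k = c₁[k]·a₁b₁ᵀ + c₂[k]·a₂b₂ᵀ. S₁ and S₂ are linearly independent, so a₁b₁ᵀ and a₂b₂ᵀ must span the same plane of matrices: they are the rank-1 matrices of the form x·S₁ + y·S₂.
The 2×2 minor of x·S₁ + y·S₂ on rows {1,2}, columns {1,2} is 80·x² − 400·xy + 480·y² = 80·(x − 3·y)(x − 2·y), vanishing at (x:y) = (3:1) and (2:1).
M₁ = 3·S₁ + S₂ = [[6, -4, -4], [6, -4, -4]] = 2·[1, 1][3, -2, -2]ᵀ and M₂ = 2·S₁ + S₂ = [[6, 6, -9], [-2, -2, 3]] = [3, -1][2, 2, -3]ᵀ, so take a₁ = [1, 1], b₁ = [3, -2, -2], a₂ = [3, -1], b₂ = [2, 2, -3].
Each slice is an integer combination of E₁ = a₁b₁ᵀ and E₂ = a₂b₂ᵀ: S₁ = 2·E₁ − E₂, S₂ = −4·E₁ + 3·E₂, S₃ = 0; reading off coefficients, c₁ = [2, -4, 0] and c₂ = [-1, 3, 0].
Hence T = [1, 1] ⊗ [3, -2, -2] ⊗ [2, -4, 0] + [3, -1] ⊗ [2, 2, -3] ⊗ [-1, 3, 0], so rank(T) ≤ 2.
These bounds meet, so rank(T) = 2.
Check entry T[1,2,2] = 26: (1)·(-2)·(-4) + (3)·(2)·(3) = 26.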